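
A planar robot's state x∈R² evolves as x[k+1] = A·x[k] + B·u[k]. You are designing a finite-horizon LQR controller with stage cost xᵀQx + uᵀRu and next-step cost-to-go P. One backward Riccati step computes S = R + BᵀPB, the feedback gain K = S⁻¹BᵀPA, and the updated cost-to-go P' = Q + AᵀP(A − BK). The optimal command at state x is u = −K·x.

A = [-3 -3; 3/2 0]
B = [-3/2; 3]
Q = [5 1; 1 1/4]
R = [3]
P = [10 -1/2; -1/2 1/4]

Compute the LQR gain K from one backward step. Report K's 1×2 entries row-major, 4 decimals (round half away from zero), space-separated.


1.6047 1.5349

BᵀP = [-16.5000 1.5000]
S = R + BᵀPB = [3] + [29.2500] = [32.2500]
BᵀPA = [51.7500 49.5000]
K = S⁻¹·BᵀPA = [1.6047 1.5349]
A−BK = [-0.5930 -0.6977; -3.3140 -4.6047]
AᵀP(A−BK) = [12.0218 12.8198; 12.8198 14.0233]
P' = Q + AᵀP(A−BK) = [17.0218 13.8198; 13.8198 14.2733]
tr(P') = 31.2951


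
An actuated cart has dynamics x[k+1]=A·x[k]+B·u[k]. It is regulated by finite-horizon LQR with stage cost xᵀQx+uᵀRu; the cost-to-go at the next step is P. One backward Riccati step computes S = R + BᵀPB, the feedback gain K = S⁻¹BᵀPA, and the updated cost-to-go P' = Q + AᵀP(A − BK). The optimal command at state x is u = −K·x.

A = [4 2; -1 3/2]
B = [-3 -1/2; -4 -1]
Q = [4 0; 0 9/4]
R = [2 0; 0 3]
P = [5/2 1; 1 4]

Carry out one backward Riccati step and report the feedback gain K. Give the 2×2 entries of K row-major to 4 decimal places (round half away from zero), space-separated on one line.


BᵀP = [-11.5000 -19.0000; -2.2500 -4.5000]
S = R + BᵀPB = [2 0; 0 3] + [110.5000 24.7500; 24.7500 5.6250] = [112.5000 24.7500; 24.7500 8.6250]
BᵀPA = [-27.0000 -51.5000; -4.5000 -11.2500]
K = S⁻¹·BᵀPA = [-0.3396 -0.4633; 0.4528 0.0252]
A−BK = [3.2075 0.6226; -1.9057 -0.3281]
AᵀP(A−BK) = [28.8679 5.6038; 5.6038 1.4224]
P' = Q + AᵀP(A−BK) = [32.8679 5.6038; 5.6038 3.6724]
tr(P') = 36.5404

-0.3396 -0.4633 0.4528 0.0252


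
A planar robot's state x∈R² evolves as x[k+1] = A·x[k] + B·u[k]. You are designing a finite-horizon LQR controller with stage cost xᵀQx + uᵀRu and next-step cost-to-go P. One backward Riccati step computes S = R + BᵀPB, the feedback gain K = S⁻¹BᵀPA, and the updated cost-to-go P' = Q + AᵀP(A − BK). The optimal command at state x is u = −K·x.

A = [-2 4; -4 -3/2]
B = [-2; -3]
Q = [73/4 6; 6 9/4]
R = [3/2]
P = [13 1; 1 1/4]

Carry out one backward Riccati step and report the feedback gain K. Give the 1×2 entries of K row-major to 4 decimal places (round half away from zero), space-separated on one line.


1.0185 -1.6513

BᵀP = [-29.0000 -2.7500]
S = R + BᵀPB = [3/2] + [66.2500] = [67.7500]
BᵀPA = [69.0000 -111.8750]
K = S⁻¹·BᵀPA = [1.0185 -1.6513]
A−BK = [0.0369 0.6974; -0.9446 -6.4539]
AᵀP(A−BK) = [1.7269 -1.5609; -1.5609 11.8243]
P' = Q + AᵀP(A−BK) = [19.9769 4.4391; 4.4391 14.0743]
tr(P') = 34.0512


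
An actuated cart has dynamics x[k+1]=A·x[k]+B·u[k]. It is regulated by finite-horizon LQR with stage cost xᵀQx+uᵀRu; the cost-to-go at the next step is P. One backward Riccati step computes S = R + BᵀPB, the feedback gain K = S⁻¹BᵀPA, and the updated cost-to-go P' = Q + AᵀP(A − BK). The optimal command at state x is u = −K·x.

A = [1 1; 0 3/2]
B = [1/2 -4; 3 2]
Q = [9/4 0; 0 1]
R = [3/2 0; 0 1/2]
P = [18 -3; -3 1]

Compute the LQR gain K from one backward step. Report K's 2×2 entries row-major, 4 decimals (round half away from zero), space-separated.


BᵀP = [0.0000 1.5000; -78.0000 14.0000]
S = R + BᵀPB = [3/2 0; 0 1/2] + [4.5000 3.0000; 3.0000 340.0000] = [6.0000 3.0000; 3.0000 340.5000]
BᵀPA = [0.0000 2.2500; -78.0000 -57.0000]
K = S⁻¹·BᵀPA = [0.1150 0.4607; -0.2301 -0.1715]
A−BK = [0.0221 0.0838; 0.1150 0.4607]
AᵀP(A−BK) = [0.0531 0.1261; 0.1261 0.4401]
P' = Q + AᵀP(A−BK) = [2.3031 0.1261; 0.1261 1.4401]
tr(P') = 3.7432

0.1150 0.4607 -0.2301 -0.1715


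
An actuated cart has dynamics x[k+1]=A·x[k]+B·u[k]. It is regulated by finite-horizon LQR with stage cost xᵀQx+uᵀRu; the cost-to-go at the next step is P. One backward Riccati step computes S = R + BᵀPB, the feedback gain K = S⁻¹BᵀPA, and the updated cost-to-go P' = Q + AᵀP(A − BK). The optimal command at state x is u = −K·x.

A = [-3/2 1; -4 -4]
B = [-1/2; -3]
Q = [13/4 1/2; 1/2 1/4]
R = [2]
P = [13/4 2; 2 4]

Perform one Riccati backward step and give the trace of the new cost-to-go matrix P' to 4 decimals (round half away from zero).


BᵀP = [-7.6250 -13.0000]
S = R + BᵀPB = [2] + [42.8125] = [44.8125]
BᵀPA = [63.4375 44.3750]
K = S⁻¹·BᵀPA = [1.4156 0.9902]
A−BK = [-0.7922 1.4951; 0.2469 -1.0293]
AᵀP(A−BK) = [5.5091 0.3068; 0.3068 7.3082]
P' = Q + AᵀP(A−BK) = [8.7591 0.8068; 0.8068 7.5582]
tr(P') = 16.3173

16.3173


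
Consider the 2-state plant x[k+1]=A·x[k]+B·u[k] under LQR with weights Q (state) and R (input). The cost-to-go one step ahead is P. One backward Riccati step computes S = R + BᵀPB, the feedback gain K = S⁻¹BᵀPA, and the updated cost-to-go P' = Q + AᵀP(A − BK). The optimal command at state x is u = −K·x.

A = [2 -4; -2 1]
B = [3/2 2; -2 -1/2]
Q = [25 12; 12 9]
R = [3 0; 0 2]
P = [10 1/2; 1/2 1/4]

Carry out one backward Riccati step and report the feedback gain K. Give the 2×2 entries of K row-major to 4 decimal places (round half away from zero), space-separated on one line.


0.4093 -0.5932 0.6414 -1.4999

BᵀP = [14.0000 0.2500; 19.7500 0.8750]
S = R + BᵀPB = [3 0; 0 2] + [20.5000 27.8750; 27.8750 39.0625] = [23.5000 27.8750; 27.8750 41.0625]
BᵀPA = [27.5000 -55.7500; 37.7500 -78.1250]
K = S⁻¹·BᵀPA = [0.4093 -0.5932; 0.6414 -1.4999]
A−BK = [0.1031 -0.1104; -0.8606 -0.9364]
AᵀP(A−BK) = [1.5283 -2.5658; -2.5658 5.9995]
P' = Q + AᵀP(A−BK) = [26.5283 9.4342; 9.4342 14.9995]
tr(P') = 41.5278


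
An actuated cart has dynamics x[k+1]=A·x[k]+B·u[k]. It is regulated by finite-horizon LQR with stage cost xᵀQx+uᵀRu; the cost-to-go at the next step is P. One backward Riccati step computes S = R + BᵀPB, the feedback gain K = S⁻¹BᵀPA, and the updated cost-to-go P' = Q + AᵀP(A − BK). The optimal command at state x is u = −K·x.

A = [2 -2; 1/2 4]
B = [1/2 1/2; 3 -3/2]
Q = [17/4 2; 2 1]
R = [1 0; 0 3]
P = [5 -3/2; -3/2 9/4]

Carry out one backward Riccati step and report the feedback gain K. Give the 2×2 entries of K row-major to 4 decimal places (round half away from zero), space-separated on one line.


0.5809 0.5896 1.1457 -1.7387

BᵀP = [-2.0000 6.0000; 4.7500 -4.1250]
S = R + BᵀPB = [1 0; 0 3] + [17.0000 -10.0000; -10.0000 8.5625] = [18.0000 -10.0000; -10.0000 11.5625]
BᵀPA = [-1.0000 28.0000; 7.4375 -26.0000]
K = S⁻¹·BᵀPA = [0.5809 0.5896; 1.1457 -1.7387]
A−BK = [1.1367 -1.4254; 0.4757 -0.3769]
AᵀP(A−BK) = [9.6225 -12.4786; -12.4786 18.2844]
P' = Q + AᵀP(A−BK) = [13.8725 -10.4786; -10.4786 19.2844]
tr(P') = 33.1569


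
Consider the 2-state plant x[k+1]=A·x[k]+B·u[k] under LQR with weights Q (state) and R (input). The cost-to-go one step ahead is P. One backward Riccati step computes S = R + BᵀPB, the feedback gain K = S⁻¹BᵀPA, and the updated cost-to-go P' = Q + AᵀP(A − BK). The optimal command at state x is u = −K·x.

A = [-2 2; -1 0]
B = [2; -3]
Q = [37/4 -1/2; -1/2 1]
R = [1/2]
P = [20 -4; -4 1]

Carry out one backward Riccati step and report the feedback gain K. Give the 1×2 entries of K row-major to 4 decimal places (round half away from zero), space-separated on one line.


-0.6764 0.7564

BᵀP = [52.0000 -11.0000]
S = R + BᵀPB = [1/2] + [137.0000] = [137.5000]
BᵀPA = [-93.0000 104.0000]
K = S⁻¹·BᵀPA = [-0.6764 0.7564]
A−BK = [-0.6473 0.4873; -3.0291 2.2691]
AᵀP(A−BK) = [2.0982 -1.6582; -1.6582 1.3382]
P' = Q + AᵀP(A−BK) = [11.3482 -2.1582; -2.1582 2.3382]
tr(P') = 13.6864


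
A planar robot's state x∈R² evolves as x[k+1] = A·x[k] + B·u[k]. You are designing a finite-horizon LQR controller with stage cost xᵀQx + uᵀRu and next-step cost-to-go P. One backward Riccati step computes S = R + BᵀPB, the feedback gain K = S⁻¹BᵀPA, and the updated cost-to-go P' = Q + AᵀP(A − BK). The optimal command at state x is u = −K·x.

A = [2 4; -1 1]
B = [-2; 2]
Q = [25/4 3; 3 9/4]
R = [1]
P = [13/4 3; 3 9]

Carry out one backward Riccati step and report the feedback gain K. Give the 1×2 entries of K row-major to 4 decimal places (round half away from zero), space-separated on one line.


-0.5000 0.3846

BᵀP = [-0.5000 12.0000]
S = R + BᵀPB = [1] + [25.0000] = [26.0000]
BᵀPA = [-13.0000 10.0000]
K = S⁻¹·BᵀPA = [-0.5000 0.3846]
A−BK = [1.0000 4.7692; 0.0000 0.2308]
AᵀP(A−BK) = [3.5000 16.0000; 16.0000 81.1538]
P' = Q + AᵀP(A−BK) = [9.7500 19.0000; 19.0000 83.4038]
tr(P') = 93.1538


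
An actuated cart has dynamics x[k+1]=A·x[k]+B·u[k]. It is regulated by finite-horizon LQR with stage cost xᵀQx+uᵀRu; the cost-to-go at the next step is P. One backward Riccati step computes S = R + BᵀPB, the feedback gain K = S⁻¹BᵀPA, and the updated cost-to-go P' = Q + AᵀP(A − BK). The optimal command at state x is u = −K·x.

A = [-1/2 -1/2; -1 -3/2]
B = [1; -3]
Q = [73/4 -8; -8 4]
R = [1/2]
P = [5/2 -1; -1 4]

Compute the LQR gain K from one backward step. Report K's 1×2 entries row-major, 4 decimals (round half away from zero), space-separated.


0.2278 0.3722

BᵀP = [5.5000 -13.0000]
S = R + BᵀPB = [1/2] + [44.5000] = [45.0000]
BᵀPA = [10.2500 16.7500]
K = S⁻¹·BᵀPA = [0.2278 0.3722]
A−BK = [-0.7278 -0.8722; -0.3167 -0.3833]
AᵀP(A−BK) = [1.2903 1.5597; 1.5597 1.8903]
P' = Q + AᵀP(A−BK) = [19.5403 -6.4403; -6.4403 5.8903]
tr(P') = 25.4306


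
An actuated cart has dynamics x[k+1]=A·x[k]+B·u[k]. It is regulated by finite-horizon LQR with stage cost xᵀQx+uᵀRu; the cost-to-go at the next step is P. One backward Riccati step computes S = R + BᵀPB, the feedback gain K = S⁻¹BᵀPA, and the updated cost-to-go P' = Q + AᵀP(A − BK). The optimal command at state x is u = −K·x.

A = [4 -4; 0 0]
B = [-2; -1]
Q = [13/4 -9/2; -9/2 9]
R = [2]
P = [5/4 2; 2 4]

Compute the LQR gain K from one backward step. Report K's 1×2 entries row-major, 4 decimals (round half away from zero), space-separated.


-0.9474 0.9474

BᵀP = [-4.5000 -8.0000]
S = R + BᵀPB = [2] + [17.0000] = [19.0000]
BᵀPA = [-18.0000 18.0000]
K = S⁻¹·BᵀPA = [-0.9474 0.9474]
A−BK = [2.1053 -2.1053; -0.9474 0.9474]
AᵀP(A−BK) = [2.9474 -2.9474; -2.9474 2.9474]
P' = Q + AᵀP(A−BK) = [6.1974 -7.4474; -7.4474 11.9474]
tr(P') = 18.1447


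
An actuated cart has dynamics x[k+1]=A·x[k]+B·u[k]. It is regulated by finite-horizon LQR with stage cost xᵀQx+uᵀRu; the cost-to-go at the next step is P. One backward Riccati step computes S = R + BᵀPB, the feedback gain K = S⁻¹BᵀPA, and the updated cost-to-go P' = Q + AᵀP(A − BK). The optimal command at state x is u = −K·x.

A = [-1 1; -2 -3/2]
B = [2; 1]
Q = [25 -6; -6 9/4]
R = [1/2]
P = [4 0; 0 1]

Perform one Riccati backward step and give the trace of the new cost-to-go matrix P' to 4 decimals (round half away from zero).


33.3714

BᵀP = [8.0000 1.0000]
S = R + BᵀPB = [1/2] + [17.0000] = [17.5000]
BᵀPA = [-10.0000 6.5000]
K = S⁻¹·BᵀPA = [-0.5714 0.3714]
A−BK = [0.1429 0.2571; -1.4286 -1.8714]
AᵀP(A−BK) = [2.2857 2.7143; 2.7143 3.8357]
P' = Q + AᵀP(A−BK) = [27.2857 -3.2857; -3.2857 6.0857]
tr(P') = 33.3714


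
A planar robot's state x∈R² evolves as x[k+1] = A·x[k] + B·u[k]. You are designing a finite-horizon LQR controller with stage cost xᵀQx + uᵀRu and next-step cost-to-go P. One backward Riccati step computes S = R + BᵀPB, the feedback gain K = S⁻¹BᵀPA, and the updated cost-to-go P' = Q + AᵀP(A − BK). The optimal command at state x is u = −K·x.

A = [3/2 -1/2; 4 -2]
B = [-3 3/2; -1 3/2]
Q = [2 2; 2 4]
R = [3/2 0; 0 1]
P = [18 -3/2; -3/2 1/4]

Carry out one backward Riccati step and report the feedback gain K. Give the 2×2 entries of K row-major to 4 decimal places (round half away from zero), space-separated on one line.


BᵀP = [-52.5000 4.2500; 24.7500 -1.8750]
S = R + BᵀPB = [3/2 0; 0 1] + [153.2500 -72.3750; -72.3750 34.3125] = [154.7500 -72.3750; -72.3750 35.3125]
BᵀPA = [-61.7500 17.7500; 29.6250 -8.6250]
K = S⁻¹·BᵀPA = [-0.1609 0.0113; 0.5092 -0.2211]
A−BK = [0.2536 -0.1345; 3.0753 -1.6571]
AᵀP(A−BK) = [1.4804 -0.7525; -0.7525 0.3925]
P' = Q + AᵀP(A−BK) = [3.4804 1.2475; 1.2475 4.3925]
tr(P') = 7.8730

-0.1609 0.0113 0.5092 -0.2211


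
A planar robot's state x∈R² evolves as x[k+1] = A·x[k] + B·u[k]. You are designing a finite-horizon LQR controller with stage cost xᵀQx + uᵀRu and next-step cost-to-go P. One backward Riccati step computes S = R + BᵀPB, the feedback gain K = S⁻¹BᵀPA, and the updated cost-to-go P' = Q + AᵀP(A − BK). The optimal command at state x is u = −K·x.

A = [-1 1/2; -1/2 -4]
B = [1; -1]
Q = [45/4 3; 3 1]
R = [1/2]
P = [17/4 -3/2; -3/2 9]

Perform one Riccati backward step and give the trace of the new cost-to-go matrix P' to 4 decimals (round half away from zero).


48.0728

BᵀP = [5.7500 -10.5000]
S = R + BᵀPB = [1/2] + [16.2500] = [16.7500]
BᵀPA = [-0.5000 44.8750]
K = S⁻¹·BᵀPA = [-0.0299 2.6791]
A−BK = [-0.9701 -2.1791; -0.5299 -1.3209]
AᵀP(A−BK) = [4.9851 11.5896; 11.5896 30.8377]
P' = Q + AᵀP(A−BK) = [16.2351 14.5896; 14.5896 31.8377]
tr(P') = 48.0728


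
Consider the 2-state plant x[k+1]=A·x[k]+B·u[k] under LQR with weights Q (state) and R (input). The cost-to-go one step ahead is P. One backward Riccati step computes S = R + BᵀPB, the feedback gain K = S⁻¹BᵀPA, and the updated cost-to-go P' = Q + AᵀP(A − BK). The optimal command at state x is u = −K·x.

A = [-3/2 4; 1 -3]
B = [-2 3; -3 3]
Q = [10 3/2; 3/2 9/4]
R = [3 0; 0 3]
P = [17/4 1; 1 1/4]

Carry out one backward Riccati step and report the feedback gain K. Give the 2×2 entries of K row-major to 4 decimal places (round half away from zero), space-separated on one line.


0.1510 -0.3921 -0.2182 0.5689

BᵀP = [-11.5000 -2.7500; 15.7500 3.7500]
S = R + BᵀPB = [3 0; 0 3] + [31.2500 -42.7500; -42.7500 58.5000] = [34.2500 -42.7500; -42.7500 61.5000]
BᵀPA = [14.5000 -37.7500; -19.8750 51.7500]
K = S⁻¹·BᵀPA = [0.1510 -0.3921; -0.2182 0.5689]
A−BK = [-0.5434 1.5091; 2.1076 -5.8830]
AᵀP(A−BK) = [0.2861 -0.7576; -0.7576 2.0074]
P' = Q + AᵀP(A−BK) = [10.2861 0.7424; 0.7424 4.2574]
tr(P') = 14.5435


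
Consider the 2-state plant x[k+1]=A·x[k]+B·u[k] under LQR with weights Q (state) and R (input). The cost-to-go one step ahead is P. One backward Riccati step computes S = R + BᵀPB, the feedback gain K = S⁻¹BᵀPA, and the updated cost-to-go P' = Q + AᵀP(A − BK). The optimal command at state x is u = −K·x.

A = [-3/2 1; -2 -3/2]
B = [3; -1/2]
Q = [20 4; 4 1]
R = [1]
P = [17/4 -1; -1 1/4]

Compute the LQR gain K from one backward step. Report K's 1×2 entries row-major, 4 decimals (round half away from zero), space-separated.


BᵀP = [13.2500 -3.1250]
S = R + BᵀPB = [1] + [41.3125] = [42.3125]
BᵀPA = [-13.6250 17.9375]
K = S⁻¹·BᵀPA = [-0.3220 0.4239]
A−BK = [-0.5340 -0.2718; -2.1610 -1.2880]
AᵀP(A−BK) = [0.1751 -0.0990; -0.0990 0.2083]
P' = Q + AᵀP(A−BK) = [20.1751 3.9010; 3.9010 1.2083]
tr(P') = 21.3834

-0.3220 0.4239


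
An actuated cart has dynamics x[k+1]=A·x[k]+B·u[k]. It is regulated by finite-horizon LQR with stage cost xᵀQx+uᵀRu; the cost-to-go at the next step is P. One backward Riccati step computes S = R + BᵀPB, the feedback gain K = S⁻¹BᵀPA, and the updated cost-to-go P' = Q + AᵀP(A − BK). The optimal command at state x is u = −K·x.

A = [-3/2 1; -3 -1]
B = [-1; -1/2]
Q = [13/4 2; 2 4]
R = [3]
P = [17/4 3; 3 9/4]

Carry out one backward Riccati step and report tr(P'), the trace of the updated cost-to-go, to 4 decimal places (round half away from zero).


BᵀP = [-5.7500 -4.1250]
S = R + BᵀPB = [3] + [7.8125] = [10.8125]
BᵀPA = [21.0000 -1.6250]
K = S⁻¹·BᵀPA = [1.9422 -0.1503]
A−BK = [0.4422 0.8497; -2.0289 -1.0751]
AᵀP(A−BK) = [16.0264 -0.9689; -0.9689 0.2558]
P' = Q + AᵀP(A−BK) = [19.2764 1.0311; 1.0311 4.2558]
tr(P') = 23.5322

23.5322


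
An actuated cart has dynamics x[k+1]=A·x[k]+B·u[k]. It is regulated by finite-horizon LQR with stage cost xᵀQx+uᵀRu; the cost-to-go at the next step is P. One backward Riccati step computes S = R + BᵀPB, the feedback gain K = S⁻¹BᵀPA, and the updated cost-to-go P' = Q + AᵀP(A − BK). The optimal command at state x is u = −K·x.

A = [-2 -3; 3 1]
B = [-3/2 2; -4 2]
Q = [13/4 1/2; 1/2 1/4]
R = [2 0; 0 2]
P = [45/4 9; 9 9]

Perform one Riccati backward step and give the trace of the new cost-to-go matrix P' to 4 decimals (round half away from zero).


18.5621

BᵀP = [-52.8750 -49.5000; 40.5000 36.0000]
S = R + BᵀPB = [2 0; 0 2] + [277.3125 -204.7500; -204.7500 153.0000] = [279.3125 -204.7500; -204.7500 155.0000]
BᵀPA = [-42.7500 109.1250; 27.0000 -85.5000]
K = S⁻¹·BᵀPA = [-0.8009 -0.4317; -0.8838 -1.1218]
A−BK = [-1.4338 -1.4038; 1.5639 1.5170]
AᵀP(A−BK) = [7.6230 7.3357; 7.3357 7.4391]
P' = Q + AᵀP(A−BK) = [10.8730 7.8357; 7.8357 7.6891]
tr(P') = 18.5621


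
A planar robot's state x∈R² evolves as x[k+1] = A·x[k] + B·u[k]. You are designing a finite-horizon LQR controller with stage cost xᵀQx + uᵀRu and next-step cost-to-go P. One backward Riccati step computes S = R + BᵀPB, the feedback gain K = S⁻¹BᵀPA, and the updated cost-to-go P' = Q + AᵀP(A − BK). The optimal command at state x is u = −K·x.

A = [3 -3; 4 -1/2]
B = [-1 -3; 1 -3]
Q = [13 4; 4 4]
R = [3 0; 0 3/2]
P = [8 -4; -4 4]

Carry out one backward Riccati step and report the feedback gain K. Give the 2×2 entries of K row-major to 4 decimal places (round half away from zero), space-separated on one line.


BᵀP = [-12.0000 8.0000; -12.0000 0.0000]
S = R + BᵀPB = [3 0; 0 3/2] + [20.0000 12.0000; 12.0000 36.0000] = [23.0000 12.0000; 12.0000 37.5000]
BᵀPA = [-4.0000 32.0000; -36.0000 36.0000]
K = S⁻¹·BᵀPA = [0.3925 1.0689; -1.0856 0.6180]
A−BK = [0.1357 -0.0772; 0.3507 0.2850]
AᵀP(A−BK) = [2.4885 0.5219; 0.5219 4.5491]
P' = Q + AᵀP(A−BK) = [15.4885 4.5219; 4.5219 8.5491]
tr(P') = 24.0376

0.3925 1.0689 -1.0856 0.6180


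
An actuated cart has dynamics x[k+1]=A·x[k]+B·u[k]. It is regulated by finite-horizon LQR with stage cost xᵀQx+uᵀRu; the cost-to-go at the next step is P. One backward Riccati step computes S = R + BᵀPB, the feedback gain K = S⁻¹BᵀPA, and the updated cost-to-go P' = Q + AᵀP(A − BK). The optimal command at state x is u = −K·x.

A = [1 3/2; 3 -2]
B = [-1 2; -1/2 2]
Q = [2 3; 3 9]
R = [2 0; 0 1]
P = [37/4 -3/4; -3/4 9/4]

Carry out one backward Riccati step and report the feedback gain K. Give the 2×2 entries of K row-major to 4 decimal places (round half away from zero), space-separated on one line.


0.6378 -1.3863 0.9220 -0.1499

BᵀP = [-8.8750 -0.3750; 17.0000 3.0000]
S = R + BᵀPB = [2 0; 0 1] + [9.0625 -18.5000; -18.5000 40.0000] = [11.0625 -18.5000; -18.5000 41.0000]
BᵀPA = [-10.0000 -12.5625; 26.0000 19.5000]
K = S⁻¹·BᵀPA = [0.6378 -1.3863; 0.9220 -0.1499]
A−BK = [-0.2061 0.4135; 1.4750 -2.3933]
AᵀP(A−BK) = [7.4076 -11.4652; -11.4652 19.8205]
P' = Q + AᵀP(A−BK) = [9.4076 -8.4652; -8.4652 28.8205]
tr(P') = 38.2281


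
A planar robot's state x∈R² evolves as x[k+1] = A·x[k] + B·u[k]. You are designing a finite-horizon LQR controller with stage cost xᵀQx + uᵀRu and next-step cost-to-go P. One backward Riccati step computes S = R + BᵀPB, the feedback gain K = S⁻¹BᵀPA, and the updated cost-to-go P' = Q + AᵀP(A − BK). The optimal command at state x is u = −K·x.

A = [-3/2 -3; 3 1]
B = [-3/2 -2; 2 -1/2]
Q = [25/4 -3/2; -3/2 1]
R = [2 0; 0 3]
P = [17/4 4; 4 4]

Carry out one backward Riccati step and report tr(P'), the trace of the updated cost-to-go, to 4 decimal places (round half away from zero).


BᵀP = [1.6250 2.0000; -10.5000 -10.0000]
S = R + BᵀPB = [2 0; 0 3] + [1.5625 -4.2500; -4.2500 26.0000] = [3.5625 -4.2500; -4.2500 29.0000]
BᵀPA = [3.5625 -2.8750; -14.2500 21.5000]
K = S⁻¹·BᵀPA = [0.5015 0.0938; -0.4179 0.7551]
A−BK = [-1.5836 -1.3490; 1.7881 1.1899]
AᵀP(A−BK) = [1.8211 -0.4487; -0.4487 2.2845]
P' = Q + AᵀP(A−BK) = [8.0711 -1.9487; -1.9487 3.2845]
tr(P') = 11.3556

11.3556


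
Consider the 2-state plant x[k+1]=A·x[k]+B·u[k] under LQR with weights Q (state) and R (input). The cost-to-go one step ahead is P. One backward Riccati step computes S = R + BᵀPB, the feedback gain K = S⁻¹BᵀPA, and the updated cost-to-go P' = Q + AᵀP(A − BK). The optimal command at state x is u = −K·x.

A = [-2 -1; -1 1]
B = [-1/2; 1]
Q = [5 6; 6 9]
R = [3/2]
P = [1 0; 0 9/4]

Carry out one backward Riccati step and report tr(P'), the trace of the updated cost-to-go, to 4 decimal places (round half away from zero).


21.2188

BᵀP = [-0.5000 2.2500]
S = R + BᵀPB = [3/2] + [2.5000] = [4.0000]
BᵀPA = [-1.2500 2.7500]
K = S⁻¹·BᵀPA = [-0.3125 0.6875]
A−BK = [-2.1563 -0.6563; -0.6875 0.3125]
AᵀP(A−BK) = [5.8594 0.6094; 0.6094 1.3594]
P' = Q + AᵀP(A−BK) = [10.8594 6.6094; 6.6094 10.3594]
tr(P') = 21.2188


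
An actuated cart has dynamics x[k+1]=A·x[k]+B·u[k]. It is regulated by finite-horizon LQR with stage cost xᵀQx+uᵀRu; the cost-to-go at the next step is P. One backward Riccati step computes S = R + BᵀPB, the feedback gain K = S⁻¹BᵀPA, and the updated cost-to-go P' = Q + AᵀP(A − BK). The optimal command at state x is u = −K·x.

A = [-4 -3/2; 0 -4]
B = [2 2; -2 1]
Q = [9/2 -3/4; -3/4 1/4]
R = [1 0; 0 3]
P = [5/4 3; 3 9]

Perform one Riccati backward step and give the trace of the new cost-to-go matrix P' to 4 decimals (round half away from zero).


17.0994

BᵀP = [-3.5000 -12.0000; 5.5000 15.0000]
S = R + BᵀPB = [1 0; 0 3] + [17.0000 -19.0000; -19.0000 26.0000] = [18.0000 -19.0000; -19.0000 29.0000]
BᵀPA = [14.0000 53.2500; -22.0000 -68.2500]
K = S⁻¹·BᵀPA = [-0.0745 1.5373; -0.8075 -1.3463]
A−BK = [-2.2360 -1.8820; 0.6584 0.4208]
AᵀP(A−BK) = [3.2795 4.3602; 4.3602 9.0699]
P' = Q + AᵀP(A−BK) = [7.7795 3.6102; 3.6102 9.3199]
tr(P') = 17.0994


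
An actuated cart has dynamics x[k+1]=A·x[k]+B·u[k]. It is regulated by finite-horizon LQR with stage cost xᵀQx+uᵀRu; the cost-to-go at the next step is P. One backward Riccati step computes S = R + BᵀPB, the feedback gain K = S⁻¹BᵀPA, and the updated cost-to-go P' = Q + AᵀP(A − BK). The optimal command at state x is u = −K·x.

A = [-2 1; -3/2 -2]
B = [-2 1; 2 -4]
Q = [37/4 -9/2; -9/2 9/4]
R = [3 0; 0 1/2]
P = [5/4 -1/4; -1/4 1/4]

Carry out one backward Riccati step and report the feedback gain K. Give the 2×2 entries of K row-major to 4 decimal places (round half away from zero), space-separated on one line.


0.4552 -0.1517 0.0724 0.4759

BᵀP = [-3.0000 1.0000; 2.2500 -1.2500]
S = R + BᵀPB = [3 0; 0 1/2] + [8.0000 -7.0000; -7.0000 7.2500] = [11.0000 -7.0000; -7.0000 7.7500]
BᵀPA = [4.5000 -5.0000; -2.6250 4.7500]
K = S⁻¹·BᵀPA = [0.4552 -0.1517; 0.0724 0.4759]
A−BK = [-1.1621 0.2207; -2.1207 0.2069]
AᵀP(A−BK) = [2.2043 -0.4431; -0.4431 0.2310]
P' = Q + AᵀP(A−BK) = [11.4543 -4.9431; -4.9431 2.4810]
tr(P') = 13.9353


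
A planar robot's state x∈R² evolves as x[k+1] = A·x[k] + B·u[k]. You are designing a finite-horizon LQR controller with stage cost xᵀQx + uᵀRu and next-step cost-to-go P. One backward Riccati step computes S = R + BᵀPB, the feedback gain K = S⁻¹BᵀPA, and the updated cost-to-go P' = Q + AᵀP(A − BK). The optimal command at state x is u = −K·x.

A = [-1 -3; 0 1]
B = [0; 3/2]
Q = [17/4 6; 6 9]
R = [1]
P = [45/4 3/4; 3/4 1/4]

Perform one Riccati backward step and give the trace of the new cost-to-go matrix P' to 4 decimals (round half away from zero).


BᵀP = [1.1250 0.3750]
S = R + BᵀPB = [1] + [0.5625] = [1.5625]
BᵀPA = [-1.1250 -3.0000]
K = S⁻¹·BᵀPA = [-0.7200 -1.9200]
A−BK = [-1.0000 -3.0000; 1.0800 3.8800]
AᵀP(A−BK) = [10.4400 30.8400; 30.8400 91.2400]
P' = Q + AᵀP(A−BK) = [14.6900 36.8400; 36.8400 100.2400]
tr(P') = 114.9300

114.9300


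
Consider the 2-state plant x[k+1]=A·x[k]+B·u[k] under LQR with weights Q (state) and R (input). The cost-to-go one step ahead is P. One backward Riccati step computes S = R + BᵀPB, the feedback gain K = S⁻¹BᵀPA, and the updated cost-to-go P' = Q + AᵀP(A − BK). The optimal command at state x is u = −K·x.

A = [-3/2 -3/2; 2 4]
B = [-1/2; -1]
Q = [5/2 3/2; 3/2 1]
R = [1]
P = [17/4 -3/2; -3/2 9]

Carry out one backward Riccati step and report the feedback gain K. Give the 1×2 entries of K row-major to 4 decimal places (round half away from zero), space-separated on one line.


BᵀP = [-0.6250 -8.2500]
S = R + BᵀPB = [1] + [8.5625] = [9.5625]
BᵀPA = [-15.5625 -32.0625]
K = S⁻¹·BᵀPA = [-1.6275 -3.3529]
A−BK = [-2.3137 -3.1765; 0.3725 0.6471]
AᵀP(A−BK) = [29.2353 42.8824; 42.8824 64.0588]
P' = Q + AᵀP(A−BK) = [31.7353 44.3824; 44.3824 65.0588]
tr(P') = 96.7941

-1.6275 -3.3529


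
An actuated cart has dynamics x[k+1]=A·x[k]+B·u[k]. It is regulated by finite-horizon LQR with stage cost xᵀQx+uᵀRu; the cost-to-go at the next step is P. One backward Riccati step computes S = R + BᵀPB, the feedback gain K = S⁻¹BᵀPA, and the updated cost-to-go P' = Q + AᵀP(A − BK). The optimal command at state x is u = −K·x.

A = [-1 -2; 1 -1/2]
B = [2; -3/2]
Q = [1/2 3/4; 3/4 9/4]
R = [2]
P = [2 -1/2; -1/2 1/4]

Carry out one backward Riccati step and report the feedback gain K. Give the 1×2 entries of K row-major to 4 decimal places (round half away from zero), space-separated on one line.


BᵀP = [4.7500 -1.3750]
S = R + BᵀPB = [2] + [11.5625] = [13.5625]
BᵀPA = [-6.1250 -8.8125]
K = S⁻¹·BᵀPA = [-0.4516 -0.6498]
A−BK = [-0.0968 -0.7005; 0.3226 -1.4747]
AᵀP(A−BK) = [0.4839 0.6452; 0.6452 1.3364]
P' = Q + AᵀP(A−BK) = [0.9839 1.3952; 1.3952 3.5864]
tr(P') = 4.5703

-0.4516 -0.6498


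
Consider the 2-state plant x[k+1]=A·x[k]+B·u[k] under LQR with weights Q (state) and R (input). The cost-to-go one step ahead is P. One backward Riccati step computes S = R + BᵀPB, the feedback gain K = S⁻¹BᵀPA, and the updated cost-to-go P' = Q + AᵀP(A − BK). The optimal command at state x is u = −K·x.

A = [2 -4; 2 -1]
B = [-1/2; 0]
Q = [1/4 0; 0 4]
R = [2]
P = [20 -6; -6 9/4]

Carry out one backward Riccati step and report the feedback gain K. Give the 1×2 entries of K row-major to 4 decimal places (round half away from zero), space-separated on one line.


-2.0000 5.2857

BᵀP = [-10.0000 3.0000]
S = R + BᵀPB = [2] + [5.0000] = [7.0000]
BᵀPA = [-14.0000 37.0000]
K = S⁻¹·BᵀPA = [-2.0000 5.2857]
A−BK = [1.0000 -1.3571; 2.0000 -1.0000]
AᵀP(A−BK) = [13.0000 -30.5000; -30.5000 78.6786]
P' = Q + AᵀP(A−BK) = [13.2500 -30.5000; -30.5000 82.6786]
tr(P') = 95.9286


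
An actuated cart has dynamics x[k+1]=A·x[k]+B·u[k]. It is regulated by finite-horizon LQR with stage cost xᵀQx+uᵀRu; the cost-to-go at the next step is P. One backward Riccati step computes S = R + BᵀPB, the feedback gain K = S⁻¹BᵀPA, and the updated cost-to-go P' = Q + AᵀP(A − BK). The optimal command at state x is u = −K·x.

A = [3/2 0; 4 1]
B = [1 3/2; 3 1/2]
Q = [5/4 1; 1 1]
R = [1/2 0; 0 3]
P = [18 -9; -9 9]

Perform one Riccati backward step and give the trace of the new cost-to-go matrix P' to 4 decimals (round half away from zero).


BᵀP = [-9.0000 18.0000; 22.5000 -9.0000]
S = R + BᵀPB = [1/2 0; 0 3] + [45.0000 -4.5000; -4.5000 29.2500] = [45.5000 -4.5000; -4.5000 32.2500]
BᵀPA = [58.5000 18.0000; -2.2500 -9.0000]
K = S⁻¹·BᵀPA = [1.2967 0.3732; 0.1112 -0.2270]
A−BK = [0.0365 -0.0327; 0.0543 -0.0060]
AᵀP(A−BK) = [0.8927 0.1598; 0.1598 0.2402]
P' = Q + AᵀP(A−BK) = [2.1427 1.1598; 1.1598 1.2402]
tr(P') = 3.3829

3.3829


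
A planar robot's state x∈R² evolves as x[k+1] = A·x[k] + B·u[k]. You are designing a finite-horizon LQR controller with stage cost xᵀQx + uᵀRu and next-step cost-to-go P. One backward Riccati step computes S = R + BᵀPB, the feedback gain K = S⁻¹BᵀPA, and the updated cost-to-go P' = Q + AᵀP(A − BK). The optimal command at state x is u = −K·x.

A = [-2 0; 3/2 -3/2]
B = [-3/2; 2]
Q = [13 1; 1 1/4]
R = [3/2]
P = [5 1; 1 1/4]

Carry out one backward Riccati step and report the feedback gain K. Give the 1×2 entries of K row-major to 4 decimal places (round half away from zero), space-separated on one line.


BᵀP = [-5.5000 -1.0000]
S = R + BᵀPB = [3/2] + [6.2500] = [7.7500]
BᵀPA = [9.5000 1.5000]
K = S⁻¹·BᵀPA = [1.2258 0.1935]
A−BK = [-0.1613 0.2903; -0.9516 -1.8871]
AᵀP(A−BK) = [2.9173 0.5988; 0.5988 0.2722]
P' = Q + AᵀP(A−BK) = [15.9173 1.5988; 1.5988 0.5222]
tr(P') = 16.4395

1.2258 0.1935


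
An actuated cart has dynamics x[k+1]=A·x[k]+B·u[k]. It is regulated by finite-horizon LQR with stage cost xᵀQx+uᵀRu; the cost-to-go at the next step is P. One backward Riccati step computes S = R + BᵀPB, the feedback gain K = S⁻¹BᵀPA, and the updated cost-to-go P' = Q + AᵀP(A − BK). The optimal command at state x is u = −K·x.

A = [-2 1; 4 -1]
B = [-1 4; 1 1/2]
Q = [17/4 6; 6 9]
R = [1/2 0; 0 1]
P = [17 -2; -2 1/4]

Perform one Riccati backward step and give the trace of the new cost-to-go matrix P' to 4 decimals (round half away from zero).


13.8939

BᵀP = [-19.0000 2.2500; 67.0000 -7.8750]
S = R + BᵀPB = [1/2 0; 0 1] + [21.2500 -74.8750; -74.8750 264.0625] = [21.7500 -74.8750; -74.8750 265.0625]
BᵀPA = [47.0000 -21.2500; -165.5000 74.8750]
K = S⁻¹·BᵀPA = [0.4163 -0.1657; -0.5068 0.2357]
A−BK = [0.4434 -0.1084; 3.8371 -0.9522]
AᵀP(A−BK) = [0.5611 -0.2081; -0.2081 0.0828]
P' = Q + AᵀP(A−BK) = [4.8111 5.7919; 5.7919 9.0828]
tr(P') = 13.8939


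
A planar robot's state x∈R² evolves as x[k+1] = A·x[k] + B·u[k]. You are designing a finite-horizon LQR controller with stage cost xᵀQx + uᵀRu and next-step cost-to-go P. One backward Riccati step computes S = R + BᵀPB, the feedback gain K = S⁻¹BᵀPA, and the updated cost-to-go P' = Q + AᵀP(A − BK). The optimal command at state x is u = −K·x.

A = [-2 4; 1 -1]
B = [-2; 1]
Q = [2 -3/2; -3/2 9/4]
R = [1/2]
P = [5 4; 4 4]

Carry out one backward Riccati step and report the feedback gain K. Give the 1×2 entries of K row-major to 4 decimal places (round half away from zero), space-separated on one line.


0.9412 -2.3529

BᵀP = [-6.0000 -4.0000]
S = R + BᵀPB = [1/2] + [8.0000] = [8.5000]
BᵀPA = [8.0000 -20.0000]
K = S⁻¹·BᵀPA = [0.9412 -2.3529]
A−BK = [-0.1176 -0.7059; 0.0588 1.3529]
AᵀP(A−BK) = [0.4706 -1.1765; -1.1765 4.9412]
P' = Q + AᵀP(A−BK) = [2.4706 -2.6765; -2.6765 7.1912]
tr(P') = 9.6618


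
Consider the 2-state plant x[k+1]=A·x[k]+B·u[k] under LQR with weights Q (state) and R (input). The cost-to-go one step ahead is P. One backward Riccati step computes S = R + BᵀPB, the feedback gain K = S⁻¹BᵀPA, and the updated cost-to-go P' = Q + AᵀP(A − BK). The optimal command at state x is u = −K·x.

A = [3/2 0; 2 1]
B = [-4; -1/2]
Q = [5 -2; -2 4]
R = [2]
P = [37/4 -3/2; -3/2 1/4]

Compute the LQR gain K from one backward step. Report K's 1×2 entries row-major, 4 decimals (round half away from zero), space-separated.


BᵀP = [-36.2500 5.8750]
S = R + BᵀPB = [2] + [142.0625] = [144.0625]
BᵀPA = [-42.6250 5.8750]
K = S⁻¹·BᵀPA = [-0.2959 0.0408]
A−BK = [0.3165 0.1631; 1.8521 1.0204]
AᵀP(A−BK) = [0.2007 -0.0117; -0.0117 0.0104]
P' = Q + AᵀP(A−BK) = [5.2007 -2.0117; -2.0117 4.0104]
tr(P') = 9.2111

-0.2959 0.0408


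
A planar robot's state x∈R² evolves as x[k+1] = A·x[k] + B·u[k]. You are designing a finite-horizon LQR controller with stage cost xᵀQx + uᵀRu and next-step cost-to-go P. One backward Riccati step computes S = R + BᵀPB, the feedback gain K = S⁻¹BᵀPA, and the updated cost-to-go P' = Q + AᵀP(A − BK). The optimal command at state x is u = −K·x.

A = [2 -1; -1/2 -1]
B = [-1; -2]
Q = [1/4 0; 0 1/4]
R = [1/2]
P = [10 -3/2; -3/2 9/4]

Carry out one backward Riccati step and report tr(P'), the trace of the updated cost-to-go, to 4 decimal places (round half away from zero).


34.3310

BᵀP = [-7.0000 -3.0000]
S = R + BᵀPB = [1/2] + [13.0000] = [13.5000]
BᵀPA = [-12.5000 10.0000]
K = S⁻¹·BᵀPA = [-0.9259 0.7407]
A−BK = [1.0741 -0.2593; -2.3519 0.4815]
AᵀP(A−BK) = [31.9884 -7.3657; -7.3657 1.8426]
P' = Q + AᵀP(A−BK) = [32.2384 -7.3657; -7.3657 2.0926]
tr(P') = 34.3310


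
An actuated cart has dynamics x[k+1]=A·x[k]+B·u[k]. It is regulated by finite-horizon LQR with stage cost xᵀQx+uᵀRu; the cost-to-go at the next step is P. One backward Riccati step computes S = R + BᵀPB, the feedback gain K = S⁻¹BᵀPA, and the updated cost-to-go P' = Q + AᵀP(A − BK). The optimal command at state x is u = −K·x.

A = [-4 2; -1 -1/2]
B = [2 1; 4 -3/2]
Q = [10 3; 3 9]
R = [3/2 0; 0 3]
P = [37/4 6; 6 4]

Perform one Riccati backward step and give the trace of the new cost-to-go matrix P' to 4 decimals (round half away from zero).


21.9942

BᵀP = [42.5000 28.0000; 0.2500 0.0000]
S = R + BᵀPB = [3/2 0; 0 3] + [197.0000 0.5000; 0.5000 0.2500] = [198.5000 0.5000; 0.5000 3.2500]
BᵀPA = [-198.0000 71.0000; -1.0000 0.5000]
K = S⁻¹·BᵀPA = [-0.9971 0.3574; -0.1543 0.0989]
A−BK = [-1.8515 1.1863; 2.7569 -1.7814]
AᵀP(A−BK) = [2.4214 -1.1293; -1.1293 0.5728]
P' = Q + AᵀP(A−BK) = [12.4214 1.8707; 1.8707 9.5728]
tr(P') = 21.9942


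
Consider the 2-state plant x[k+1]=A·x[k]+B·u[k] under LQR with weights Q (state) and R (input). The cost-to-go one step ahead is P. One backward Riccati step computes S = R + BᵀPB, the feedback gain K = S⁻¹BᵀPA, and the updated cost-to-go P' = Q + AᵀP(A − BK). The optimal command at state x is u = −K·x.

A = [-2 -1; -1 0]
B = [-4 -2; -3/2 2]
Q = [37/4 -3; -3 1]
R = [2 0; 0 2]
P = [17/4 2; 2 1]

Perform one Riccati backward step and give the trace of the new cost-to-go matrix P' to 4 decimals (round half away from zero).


BᵀP = [-20.0000 -9.5000; -4.5000 -2.0000]
S = R + BᵀPB = [2 0; 0 2] + [94.2500 21.0000; 21.0000 5.0000] = [96.2500 21.0000; 21.0000 7.0000]
BᵀPA = [49.5000 20.0000; 11.0000 4.5000]
K = S⁻¹·BᵀPA = [0.4962 0.1955; 0.0827 0.0564]
A−BK = [0.1504 -0.1053; -0.4211 0.1805]
AᵀP(A−BK) = [0.5263 0.2030; 0.2030 0.0865]
P' = Q + AᵀP(A−BK) = [9.7763 -2.7970; -2.7970 1.0865]
tr(P') = 10.8628

10.8628


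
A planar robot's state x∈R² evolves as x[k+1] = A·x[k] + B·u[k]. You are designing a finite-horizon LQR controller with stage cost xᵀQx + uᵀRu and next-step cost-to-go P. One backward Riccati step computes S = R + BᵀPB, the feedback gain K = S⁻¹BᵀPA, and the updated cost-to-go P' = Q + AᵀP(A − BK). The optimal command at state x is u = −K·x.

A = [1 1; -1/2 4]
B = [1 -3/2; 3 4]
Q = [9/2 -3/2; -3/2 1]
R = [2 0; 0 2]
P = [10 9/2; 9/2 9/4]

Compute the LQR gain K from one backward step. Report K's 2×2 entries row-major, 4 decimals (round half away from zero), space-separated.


BᵀP = [23.5000 11.2500; 3.0000 2.2500]
S = R + BᵀPB = [2 0; 0 2] + [57.2500 9.7500; 9.7500 4.5000] = [59.2500 9.7500; 9.7500 6.5000]
BᵀPA = [17.8750 68.5000; 1.8750 12.0000]
K = S⁻¹·BᵀPA = [0.3375 1.1317; -0.2178 0.1487]
A−BK = [0.3357 0.0914; -0.6412 0.0103]
AᵀP(A−BK) = [0.4375 0.7429; 0.7429 2.6977]
P' = Q + AᵀP(A−BK) = [4.9375 -0.7571; -0.7571 3.6977]
tr(P') = 8.6352

0.3375 1.1317 -0.2178 0.1487


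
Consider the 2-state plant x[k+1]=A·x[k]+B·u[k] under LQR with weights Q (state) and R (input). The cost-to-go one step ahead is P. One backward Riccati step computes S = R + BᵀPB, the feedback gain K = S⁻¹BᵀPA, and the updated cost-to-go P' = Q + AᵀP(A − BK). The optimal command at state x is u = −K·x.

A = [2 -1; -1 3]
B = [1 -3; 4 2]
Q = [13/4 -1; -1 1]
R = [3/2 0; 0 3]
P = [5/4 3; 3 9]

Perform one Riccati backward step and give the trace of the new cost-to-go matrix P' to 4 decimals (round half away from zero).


BᵀP = [13.2500 39.0000; 2.2500 9.0000]
S = R + BᵀPB = [3/2 0; 0 3] + [169.2500 38.2500; 38.2500 11.2500] = [170.7500 38.2500; 38.2500 14.2500]
BᵀPA = [-12.5000 103.7500; -4.5000 24.7500]
K = S⁻¹·BᵀPA = [-0.0062 0.5481; -0.2992 0.2656]
A−BK = [1.1086 -0.7514; -0.3769 0.2764]
AᵀP(A−BK) = [0.5763 -0.4534; -0.4534 0.8094]
P' = Q + AᵀP(A−BK) = [3.8263 -1.4534; -1.4534 1.8094]
tr(P') = 5.6358

5.6358


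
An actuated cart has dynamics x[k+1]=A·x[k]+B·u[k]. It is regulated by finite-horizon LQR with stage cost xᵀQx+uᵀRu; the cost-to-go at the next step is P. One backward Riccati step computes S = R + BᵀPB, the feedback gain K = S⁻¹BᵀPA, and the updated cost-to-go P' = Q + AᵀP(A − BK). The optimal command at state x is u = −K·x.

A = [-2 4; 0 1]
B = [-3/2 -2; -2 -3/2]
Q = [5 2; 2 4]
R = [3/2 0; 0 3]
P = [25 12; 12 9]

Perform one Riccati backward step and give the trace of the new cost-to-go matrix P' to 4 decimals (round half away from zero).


BᵀP = [-61.5000 -36.0000; -68.0000 -37.5000]
S = R + BᵀPB = [3/2 0; 0 3] + [164.2500 177.0000; 177.0000 192.2500] = [165.7500 177.0000; 177.0000 195.2500]
BᵀPA = [123.0000 -282.0000; 136.0000 -309.5000]
K = S⁻¹·BᵀPA = [-0.0544 -0.2699; 0.7459 -1.3405]
A−BK = [-0.5899 0.9142; 1.0100 -1.5505]
AᵀP(A−BK) = [5.2545 -8.4977; -8.4977 14.0112]
P' = Q + AᵀP(A−BK) = [10.2545 -6.4977; -6.4977 18.0112]
tr(P') = 28.2657

28.2657


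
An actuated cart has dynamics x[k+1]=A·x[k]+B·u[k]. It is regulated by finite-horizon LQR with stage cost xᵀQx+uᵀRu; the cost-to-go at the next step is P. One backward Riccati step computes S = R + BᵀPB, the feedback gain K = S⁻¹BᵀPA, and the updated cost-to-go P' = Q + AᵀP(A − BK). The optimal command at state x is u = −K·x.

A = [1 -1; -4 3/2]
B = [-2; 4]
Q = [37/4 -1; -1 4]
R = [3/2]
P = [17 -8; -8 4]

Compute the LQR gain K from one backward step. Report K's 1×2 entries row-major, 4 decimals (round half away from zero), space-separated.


-0.7419 0.4359

BᵀP = [-66.0000 32.0000]
S = R + BᵀPB = [3/2] + [260.0000] = [261.5000]
BᵀPA = [-194.0000 114.0000]
K = S⁻¹·BᵀPA = [-0.7419 0.4359]
A−BK = [-0.4837 -0.1281; -1.0325 -0.2438]
AᵀP(A−BK) = [1.0765 -0.4264; -0.4264 0.3021]
P' = Q + AᵀP(A−BK) = [10.3265 -1.4264; -1.4264 4.3021]
tr(P') = 14.6286


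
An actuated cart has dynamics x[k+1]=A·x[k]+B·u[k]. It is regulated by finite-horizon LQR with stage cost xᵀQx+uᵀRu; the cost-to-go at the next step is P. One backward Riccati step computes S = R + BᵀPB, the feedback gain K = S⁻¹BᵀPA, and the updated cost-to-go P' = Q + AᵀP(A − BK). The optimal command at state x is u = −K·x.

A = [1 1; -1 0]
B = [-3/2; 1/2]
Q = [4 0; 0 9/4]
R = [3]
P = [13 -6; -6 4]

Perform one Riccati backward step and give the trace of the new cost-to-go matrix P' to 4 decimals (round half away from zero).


9.7056

BᵀP = [-22.5000 11.0000]
S = R + BᵀPB = [3] + [39.2500] = [42.2500]
BᵀPA = [-33.5000 -22.5000]
K = S⁻¹·BᵀPA = [-0.7929 -0.5325]
A−BK = [-0.1893 0.2012; -0.6036 0.2663]
AᵀP(A−BK) = [2.4379 1.1598; 1.1598 1.0178]
P' = Q + AᵀP(A−BK) = [6.4379 1.1598; 1.1598 3.2678]
tr(P') = 9.7056


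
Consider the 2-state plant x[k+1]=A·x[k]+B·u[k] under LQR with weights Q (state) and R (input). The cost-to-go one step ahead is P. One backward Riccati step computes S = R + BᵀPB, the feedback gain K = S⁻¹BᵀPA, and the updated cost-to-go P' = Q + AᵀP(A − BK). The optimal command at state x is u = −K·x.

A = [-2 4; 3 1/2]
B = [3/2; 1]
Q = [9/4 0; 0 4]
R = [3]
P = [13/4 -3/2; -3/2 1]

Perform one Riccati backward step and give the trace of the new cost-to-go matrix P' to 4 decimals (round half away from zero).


51.9839

BᵀP = [3.3750 -1.2500]
S = R + BᵀPB = [3] + [3.8125] = [6.8125]
BᵀPA = [-10.5000 12.8750]
K = S⁻¹·BᵀPA = [-1.5413 1.8899]
A−BK = [0.3119 1.1651; 4.5413 -1.3899]
AᵀP(A−BK) = [23.8165 -21.1560; -21.1560 21.9174]
P' = Q + AᵀP(A−BK) = [26.0665 -21.1560; -21.1560 25.9174]
tr(P') = 51.9839
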